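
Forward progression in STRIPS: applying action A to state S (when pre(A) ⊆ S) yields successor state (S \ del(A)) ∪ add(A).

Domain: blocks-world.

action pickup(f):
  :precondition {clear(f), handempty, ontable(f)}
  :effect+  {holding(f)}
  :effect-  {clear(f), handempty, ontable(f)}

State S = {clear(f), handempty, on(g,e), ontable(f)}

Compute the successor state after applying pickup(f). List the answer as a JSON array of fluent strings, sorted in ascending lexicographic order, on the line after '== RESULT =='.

Progress:
  pre ⊆ S: {clear(f), handempty, ontable(f)} ⊆ S  — applicable
  S \ del = {on(g,e)}
  ∪ add   = {holding(f), on(g,e)}

== RESULT ==
["holding(f)", "on(g,e)"]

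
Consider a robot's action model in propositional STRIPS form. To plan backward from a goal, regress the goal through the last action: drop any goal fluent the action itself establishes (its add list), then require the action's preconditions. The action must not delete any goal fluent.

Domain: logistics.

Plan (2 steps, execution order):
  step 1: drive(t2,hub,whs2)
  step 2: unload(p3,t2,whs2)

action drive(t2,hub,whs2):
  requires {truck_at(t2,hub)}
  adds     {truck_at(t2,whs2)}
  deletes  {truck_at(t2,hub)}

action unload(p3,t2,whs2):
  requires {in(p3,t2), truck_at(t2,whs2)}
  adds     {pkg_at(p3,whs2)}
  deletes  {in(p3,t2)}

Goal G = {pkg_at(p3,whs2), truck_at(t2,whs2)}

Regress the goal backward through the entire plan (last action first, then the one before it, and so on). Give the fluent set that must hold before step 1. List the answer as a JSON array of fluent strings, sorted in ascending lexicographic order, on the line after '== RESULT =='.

Work backward from the goal:
  through step 2 (unload(p3,t2,whs2)): drop {pkg_at(p3,whs2)}, keep {truck_at(t2,whs2)}, require {in(p3,t2), truck_at(t2,whs2)}
    → {in(p3,t2), truck_at(t2,whs2)}
  through step 1 (drive(t2,hub,whs2)): drop {truck_at(t2,whs2)}, keep {in(p3,t2)}, require {truck_at(t2,hub)}
    → {in(p3,t2), truck_at(t2,hub)}

== RESULT ==
["in(p3,t2)", "truck_at(t2,hub)"]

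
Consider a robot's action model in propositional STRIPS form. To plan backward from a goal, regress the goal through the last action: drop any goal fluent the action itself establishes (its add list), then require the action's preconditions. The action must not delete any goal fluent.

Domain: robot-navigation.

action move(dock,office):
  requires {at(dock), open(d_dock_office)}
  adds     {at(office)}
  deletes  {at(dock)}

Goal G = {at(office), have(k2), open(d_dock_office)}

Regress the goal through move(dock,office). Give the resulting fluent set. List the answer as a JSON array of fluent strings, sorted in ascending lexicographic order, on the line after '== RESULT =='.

Compute (G \ add) ∪ pre:
  G ∩ del = {}  (empty — regression defined)
  G \ add = {at(office), have(k2), open(d_dock_office)} \ {at(office)} = {have(k2), open(d_dock_office)}
  ∪ pre   = {have(k2), open(d_dock_office)} ∪ {at(dock), open(d_dock_office)}
          = {at(dock), have(k2), open(d_dock_office)}

== RESULT ==
["at(dock)", "have(k2)", "open(d_dock_office)"]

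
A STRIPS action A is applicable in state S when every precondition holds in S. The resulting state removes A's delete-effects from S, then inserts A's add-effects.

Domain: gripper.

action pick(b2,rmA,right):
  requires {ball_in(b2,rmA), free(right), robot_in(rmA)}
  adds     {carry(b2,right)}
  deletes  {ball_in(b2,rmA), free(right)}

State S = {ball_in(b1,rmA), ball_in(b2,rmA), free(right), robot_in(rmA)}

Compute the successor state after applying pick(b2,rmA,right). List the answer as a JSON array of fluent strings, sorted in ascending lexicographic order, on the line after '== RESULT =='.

Progress:
  pre ⊆ S: {ball_in(b2,rmA), free(right), robot_in(rmA)} ⊆ S  — applicable
  S \ del = {ball_in(b1,rmA), robot_in(rmA)}
  ∪ add   = {ball_in(b1,rmA), carry(b2,right), robot_in(rmA)}

== RESULT ==
["ball_in(b1,rmA)", "carry(b2,right)", "robot_in(rmA)"]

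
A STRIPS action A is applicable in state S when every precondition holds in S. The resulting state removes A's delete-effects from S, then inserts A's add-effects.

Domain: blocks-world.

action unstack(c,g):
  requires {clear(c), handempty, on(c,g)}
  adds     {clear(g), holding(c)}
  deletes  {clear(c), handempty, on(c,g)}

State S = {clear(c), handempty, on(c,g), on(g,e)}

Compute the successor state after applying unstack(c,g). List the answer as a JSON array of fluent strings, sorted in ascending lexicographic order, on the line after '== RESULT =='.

Compute (S \ del) ∪ add:
  pre ⊆ S: {clear(c), handempty, on(c,g)} ⊆ S  — applicable
  S \ del = {on(g,e)}
  ∪ add   = {clear(g), holding(c), on(g,e)}

== RESULT ==
["clear(g)", "holding(c)", "on(g,e)"]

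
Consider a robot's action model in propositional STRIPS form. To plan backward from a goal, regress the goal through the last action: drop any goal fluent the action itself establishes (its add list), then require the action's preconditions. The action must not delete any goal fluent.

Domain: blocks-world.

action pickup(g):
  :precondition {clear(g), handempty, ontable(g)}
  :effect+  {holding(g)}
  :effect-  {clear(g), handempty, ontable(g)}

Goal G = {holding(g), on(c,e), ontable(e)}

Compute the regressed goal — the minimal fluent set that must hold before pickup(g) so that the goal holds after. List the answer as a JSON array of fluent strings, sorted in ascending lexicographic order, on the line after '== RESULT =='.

Compute (G \ add) ∪ pre:
  G ∩ del = {}  (empty — regression defined)
  G \ add = {holding(g), on(c,e), ontable(e)} \ {holding(g)} = {on(c,e), ontable(e)}
  ∪ pre   = {on(c,e), ontable(e)} ∪ {clear(g), handempty, ontable(g)}
          = {clear(g), handempty, on(c,e), ontable(e), ontable(g)}

== RESULT ==
["clear(g)", "handempty", "on(c,e)", "ontable(e)", "ontable(g)"]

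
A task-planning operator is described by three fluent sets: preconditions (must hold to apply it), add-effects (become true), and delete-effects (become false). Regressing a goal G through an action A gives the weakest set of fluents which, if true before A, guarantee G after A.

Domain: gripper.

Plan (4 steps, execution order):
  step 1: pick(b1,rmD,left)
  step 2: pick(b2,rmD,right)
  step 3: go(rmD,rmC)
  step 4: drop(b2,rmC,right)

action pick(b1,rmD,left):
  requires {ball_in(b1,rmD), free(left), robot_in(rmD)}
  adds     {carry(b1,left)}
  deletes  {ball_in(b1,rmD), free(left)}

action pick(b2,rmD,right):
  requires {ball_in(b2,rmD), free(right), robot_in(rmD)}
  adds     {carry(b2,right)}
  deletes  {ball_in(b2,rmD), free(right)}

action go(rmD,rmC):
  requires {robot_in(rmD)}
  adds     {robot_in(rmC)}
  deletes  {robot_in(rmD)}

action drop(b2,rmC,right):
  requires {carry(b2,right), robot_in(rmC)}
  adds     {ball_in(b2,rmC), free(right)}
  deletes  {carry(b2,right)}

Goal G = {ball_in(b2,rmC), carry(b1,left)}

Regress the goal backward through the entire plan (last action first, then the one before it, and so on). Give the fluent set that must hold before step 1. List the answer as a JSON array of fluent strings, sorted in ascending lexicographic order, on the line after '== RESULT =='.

Work backward from the goal:
  through step 4 (drop(b2,rmC,right)): drop {ball_in(b2,rmC)}, keep {carry(b1,left)}, require {carry(b2,right), robot_in(rmC)}
    → {carry(b1,left), carry(b2,right), robot_in(rmC)}
  through step 3 (go(rmD,rmC)): drop {robot_in(rmC)}, keep {carry(b1,left), carry(b2,right)}, require {robot_in(rmD)}
    → {carry(b1,left), carry(b2,right), robot_in(rmD)}
  through step 2 (pick(b2,rmD,right)): drop {carry(b2,right)}, keep {carry(b1,left), robot_in(rmD)}, require {ball_in(b2,rmD), free(right), robot_in(rmD)}
    → {ball_in(b2,rmD), carry(b1,left), free(right), robot_in(rmD)}
  through step 1 (pick(b1,rmD,left)): drop {carry(b1,left)}, keep {ball_in(b2,rmD), free(right), robot_in(rmD)}, require {ball_in(b1,rmD), free(left), robot_in(rmD)}
    → {ball_in(b1,rmD), ball_in(b2,rmD), free(left), free(right), robot_in(rmD)}

== RESULT ==
["ball_in(b1,rmD)", "ball_in(b2,rmD)", "free(left)", "free(right)", "robot_in(rmD)"]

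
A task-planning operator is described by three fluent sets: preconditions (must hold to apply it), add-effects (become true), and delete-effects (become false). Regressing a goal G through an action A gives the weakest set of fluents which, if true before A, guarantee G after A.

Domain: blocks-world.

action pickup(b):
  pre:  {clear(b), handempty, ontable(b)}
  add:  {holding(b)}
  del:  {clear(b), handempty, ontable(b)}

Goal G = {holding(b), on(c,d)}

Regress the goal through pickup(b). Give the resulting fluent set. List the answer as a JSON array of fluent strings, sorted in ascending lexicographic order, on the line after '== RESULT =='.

Regress:
  G ∩ del = {}  (empty — regression defined)
  G \ add = {holding(b), on(c,d)} \ {holding(b)} = {on(c,d)}
  ∪ pre   = {on(c,d)} ∪ {clear(b), handempty, ontable(b)}
          = {clear(b), handempty, on(c,d), ontable(b)}

== RESULT ==
["clear(b)", "handempty", "on(c,d)", "ontable(b)"]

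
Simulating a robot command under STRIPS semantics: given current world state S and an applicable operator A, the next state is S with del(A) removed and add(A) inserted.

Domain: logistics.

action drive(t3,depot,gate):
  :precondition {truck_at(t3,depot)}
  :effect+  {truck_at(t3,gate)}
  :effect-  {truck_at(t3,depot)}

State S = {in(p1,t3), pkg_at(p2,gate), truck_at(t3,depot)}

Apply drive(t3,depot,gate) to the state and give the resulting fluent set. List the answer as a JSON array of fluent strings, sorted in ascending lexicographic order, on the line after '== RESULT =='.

Compute (S \ del) ∪ add:
  pre ⊆ S: {truck_at(t3,depot)} ⊆ S  — applicable
  S \ del = {in(p1,t3), pkg_at(p2,gate)}
  ∪ add   = {in(p1,t3), pkg_at(p2,gate), truck_at(t3,gate)}

== RESULT ==
["in(p1,t3)", "pkg_at(p2,gate)", "truck_at(t3,gate)"]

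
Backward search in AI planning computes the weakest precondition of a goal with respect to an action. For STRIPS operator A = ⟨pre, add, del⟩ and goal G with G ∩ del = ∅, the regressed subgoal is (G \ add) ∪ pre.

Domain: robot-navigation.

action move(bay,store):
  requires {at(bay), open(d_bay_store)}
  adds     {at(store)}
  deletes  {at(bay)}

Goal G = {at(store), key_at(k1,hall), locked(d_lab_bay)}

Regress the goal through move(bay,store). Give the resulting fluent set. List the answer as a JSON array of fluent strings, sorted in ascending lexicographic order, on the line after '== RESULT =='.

Compute (G \ add) ∪ pre:
  G ∩ del = {}  (empty — regression defined)
  G \ add = {at(store), key_at(k1,hall), locked(d_lab_bay)} \ {at(store)} = {key_at(k1,hall), locked(d_lab_bay)}
  ∪ pre   = {key_at(k1,hall), locked(d_lab_bay)} ∪ {at(bay), open(d_bay_store)}
          = {at(bay), key_at(k1,hall), locked(d_lab_bay), open(d_bay_store)}

== RESULT ==
["at(bay)", "key_at(k1,hall)", "locked(d_lab_bay)", "open(d_bay_store)"]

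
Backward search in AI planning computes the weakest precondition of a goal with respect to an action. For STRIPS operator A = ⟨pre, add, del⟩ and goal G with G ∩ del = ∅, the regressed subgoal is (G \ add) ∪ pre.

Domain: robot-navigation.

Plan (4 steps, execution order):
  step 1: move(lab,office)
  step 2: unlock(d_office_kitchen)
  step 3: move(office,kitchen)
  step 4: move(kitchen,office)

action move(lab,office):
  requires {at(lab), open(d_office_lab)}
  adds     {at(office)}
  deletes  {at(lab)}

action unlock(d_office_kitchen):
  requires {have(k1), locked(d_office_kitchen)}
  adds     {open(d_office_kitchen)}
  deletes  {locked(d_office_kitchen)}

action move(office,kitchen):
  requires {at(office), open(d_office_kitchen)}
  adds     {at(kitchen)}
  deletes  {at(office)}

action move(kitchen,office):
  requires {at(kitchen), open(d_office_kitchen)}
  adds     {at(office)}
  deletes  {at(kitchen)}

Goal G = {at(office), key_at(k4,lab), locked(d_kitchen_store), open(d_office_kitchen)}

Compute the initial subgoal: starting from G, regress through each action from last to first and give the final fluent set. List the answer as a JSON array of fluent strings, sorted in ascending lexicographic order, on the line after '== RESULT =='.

Regress step by step:
  through step 4 (move(kitchen,office)): drop {at(office)}, keep {key_at(k4,lab), locked(d_kitchen_store), open(d_office_kitchen)}, require {at(kitchen), open(d_office_kitchen)}
    → {at(kitchen), key_at(k4,lab), locked(d_kitchen_store), open(d_office_kitchen)}
  through step 3 (move(office,kitchen)): drop {at(kitchen)}, keep {key_at(k4,lab), locked(d_kitchen_store), open(d_office_kitchen)}, require {at(office), open(d_office_kitchen)}
    → {at(office), key_at(k4,lab), locked(d_kitchen_store), open(d_office_kitchen)}
  through step 2 (unlock(d_office_kitchen)): drop {open(d_office_kitchen)}, keep {at(office), key_at(k4,lab), locked(d_kitchen_store)}, require {have(k1), locked(d_office_kitchen)}
    → {at(office), have(k1), key_at(k4,lab), locked(d_kitchen_store), locked(d_office_kitchen)}
  through step 1 (move(lab,office)): drop {at(office)}, keep {have(k1), key_at(k4,lab), locked(d_kitchen_store), locked(d_office_kitchen)}, require {at(lab), open(d_office_lab)}
    → {at(lab), have(k1), key_at(k4,lab), locked(d_kitchen_store), locked(d_office_kitchen), open(d_office_lab)}

== RESULT ==
["at(lab)", "have(k1)", "key_at(k4,lab)", "locked(d_kitchen_store)", "locked(d_office_kitchen)", "open(d_office_lab)"]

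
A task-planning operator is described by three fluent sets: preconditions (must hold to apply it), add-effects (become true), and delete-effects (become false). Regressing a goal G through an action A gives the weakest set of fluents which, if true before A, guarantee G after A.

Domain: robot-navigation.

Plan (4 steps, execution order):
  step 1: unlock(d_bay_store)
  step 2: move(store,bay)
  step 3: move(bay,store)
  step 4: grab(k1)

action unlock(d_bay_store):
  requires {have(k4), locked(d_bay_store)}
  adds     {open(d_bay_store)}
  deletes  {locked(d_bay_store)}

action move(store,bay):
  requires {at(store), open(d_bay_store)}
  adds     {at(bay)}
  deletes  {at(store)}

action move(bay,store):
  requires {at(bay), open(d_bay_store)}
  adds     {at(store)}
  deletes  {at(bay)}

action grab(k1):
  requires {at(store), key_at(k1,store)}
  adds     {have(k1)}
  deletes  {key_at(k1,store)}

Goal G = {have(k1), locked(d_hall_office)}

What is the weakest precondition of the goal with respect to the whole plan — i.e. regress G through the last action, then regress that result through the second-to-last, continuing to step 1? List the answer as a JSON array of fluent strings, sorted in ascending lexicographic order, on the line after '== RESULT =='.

Work backward from the goal:
  through step 4 (grab(k1)): drop {have(k1)}, keep {locked(d_hall_office)}, require {at(store), key_at(k1,store)}
    → {at(store), key_at(k1,store), locked(d_hall_office)}
  through step 3 (move(bay,store)): drop {at(store)}, keep {key_at(k1,store), locked(d_hall_office)}, require {at(bay), open(d_bay_store)}
    → {at(bay), key_at(k1,store), locked(d_hall_office), open(d_bay_store)}
  through step 2 (move(store,bay)): drop {at(bay)}, keep {key_at(k1,store), locked(d_hall_office), open(d_bay_store)}, require {at(store), open(d_bay_store)}
    → {at(store), key_at(k1,store), locked(d_hall_office), open(d_bay_store)}
  through step 1 (unlock(d_bay_store)): drop {open(d_bay_store)}, keep {at(store), key_at(k1,store), locked(d_hall_office)}, require {have(k4), locked(d_bay_store)}
    → {at(store), have(k4), key_at(k1,store), locked(d_bay_store), locked(d_hall_office)}

== RESULT ==
["at(store)", "have(k4)", "key_at(k1,store)", "locked(d_bay_store)", "locked(d_hall_office)"]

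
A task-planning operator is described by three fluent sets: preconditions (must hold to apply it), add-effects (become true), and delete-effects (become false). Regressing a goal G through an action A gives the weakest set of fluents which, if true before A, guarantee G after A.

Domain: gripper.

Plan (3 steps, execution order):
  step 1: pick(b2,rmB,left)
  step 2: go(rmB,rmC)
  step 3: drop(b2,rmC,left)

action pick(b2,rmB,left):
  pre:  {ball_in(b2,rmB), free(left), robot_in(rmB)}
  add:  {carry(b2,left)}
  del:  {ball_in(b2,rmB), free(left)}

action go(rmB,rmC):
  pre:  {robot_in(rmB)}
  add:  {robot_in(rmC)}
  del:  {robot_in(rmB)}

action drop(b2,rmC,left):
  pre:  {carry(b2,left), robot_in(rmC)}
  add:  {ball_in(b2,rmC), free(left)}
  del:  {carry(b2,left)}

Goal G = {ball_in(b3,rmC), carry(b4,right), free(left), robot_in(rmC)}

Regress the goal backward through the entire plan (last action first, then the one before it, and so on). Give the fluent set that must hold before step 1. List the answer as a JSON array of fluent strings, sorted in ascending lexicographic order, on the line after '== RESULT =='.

Regress step by step:
  through step 3 (drop(b2,rmC,left)): drop {free(left)}, keep {ball_in(b3,rmC), carry(b4,right), robot_in(rmC)}, require {carry(b2,left), robot_in(rmC)}
    → {ball_in(b3,rmC), carry(b2,left), carry(b4,right), robot_in(rmC)}
  through step 2 (go(rmB,rmC)): drop {robot_in(rmC)}, keep {ball_in(b3,rmC), carry(b2,left), carry(b4,right)}, require {robot_in(rmB)}
    → {ball_in(b3,rmC), carry(b2,left), carry(b4,right), robot_in(rmB)}
  through step 1 (pick(b2,rmB,left)): drop {carry(b2,left)}, keep {ball_in(b3,rmC), carry(b4,right), robot_in(rmB)}, require {ball_in(b2,rmB), free(left), robot_in(rmB)}
    → {ball_in(b2,rmB), ball_in(b3,rmC), carry(b4,right), free(left), robot_in(rmB)}

== RESULT ==
["ball_in(b2,rmB)", "ball_in(b3,rmC)", "carry(b4,right)", "free(left)", "robot_in(rmB)"]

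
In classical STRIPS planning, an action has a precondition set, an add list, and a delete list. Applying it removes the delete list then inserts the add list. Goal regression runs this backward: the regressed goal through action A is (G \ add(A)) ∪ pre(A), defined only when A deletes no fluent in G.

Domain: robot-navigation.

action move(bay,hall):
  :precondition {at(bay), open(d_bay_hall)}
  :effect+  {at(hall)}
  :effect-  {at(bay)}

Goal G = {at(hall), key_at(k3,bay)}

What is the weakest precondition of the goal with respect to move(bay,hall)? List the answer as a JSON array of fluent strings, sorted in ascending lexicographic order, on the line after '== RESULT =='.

Compute (G \ add) ∪ pre:
  G ∩ del = {}  (empty — regression defined)
  G \ add = {at(hall), key_at(k3,bay)} \ {at(hall)} = {key_at(k3,bay)}
  ∪ pre   = {key_at(k3,bay)} ∪ {at(bay), open(d_bay_hall)}
          = {at(bay), key_at(k3,bay), open(d_bay_hall)}

== RESULT ==
["at(bay)", "key_at(k3,bay)", "open(d_bay_hall)"]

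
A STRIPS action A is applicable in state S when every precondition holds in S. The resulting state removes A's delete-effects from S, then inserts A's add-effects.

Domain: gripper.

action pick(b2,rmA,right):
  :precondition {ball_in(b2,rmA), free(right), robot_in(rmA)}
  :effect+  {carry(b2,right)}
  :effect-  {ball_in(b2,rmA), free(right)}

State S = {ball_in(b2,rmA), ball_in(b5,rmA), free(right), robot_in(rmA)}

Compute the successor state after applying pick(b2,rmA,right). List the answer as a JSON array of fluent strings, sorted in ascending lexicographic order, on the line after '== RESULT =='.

Progress:
  pre ⊆ S: {ball_in(b2,rmA), free(right), robot_in(rmA)} ⊆ S  — applicable
  S \ del = {ball_in(b5,rmA), robot_in(rmA)}
  ∪ add   = {ball_in(b5,rmA), carry(b2,right), robot_in(rmA)}

== RESULT ==
["ball_in(b5,rmA)", "carry(b2,right)", "robot_in(rmA)"]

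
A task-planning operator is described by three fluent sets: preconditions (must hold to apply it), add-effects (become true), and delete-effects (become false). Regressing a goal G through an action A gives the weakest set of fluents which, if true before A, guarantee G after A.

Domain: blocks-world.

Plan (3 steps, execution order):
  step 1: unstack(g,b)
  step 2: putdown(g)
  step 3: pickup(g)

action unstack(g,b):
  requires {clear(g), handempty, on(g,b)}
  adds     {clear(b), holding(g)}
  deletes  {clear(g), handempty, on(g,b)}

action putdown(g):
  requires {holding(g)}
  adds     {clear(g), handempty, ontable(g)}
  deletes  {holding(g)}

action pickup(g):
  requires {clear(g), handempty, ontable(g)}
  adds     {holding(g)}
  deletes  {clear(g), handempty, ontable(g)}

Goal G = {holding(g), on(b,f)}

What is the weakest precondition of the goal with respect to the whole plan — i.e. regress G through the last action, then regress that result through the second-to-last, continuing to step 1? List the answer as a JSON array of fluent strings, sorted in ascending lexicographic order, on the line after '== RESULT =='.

Work backward from the goal:
  through step 3 (pickup(g)): drop {holding(g)}, keep {on(b,f)}, require {clear(g), handempty, ontable(g)}
    → {clear(g), handempty, on(b,f), ontable(g)}
  through step 2 (putdown(g)): drop {clear(g), handempty, ontable(g)}, keep {on(b,f)}, require {holding(g)}
    → {holding(g), on(b,f)}
  through step 1 (unstack(g,b)): drop {holding(g)}, keep {on(b,f)}, require {clear(g), handempty, on(g,b)}
    → {clear(g), handempty, on(b,f), on(g,b)}

== RESULT ==
["clear(g)", "handempty", "on(b,f)", "on(g,b)"]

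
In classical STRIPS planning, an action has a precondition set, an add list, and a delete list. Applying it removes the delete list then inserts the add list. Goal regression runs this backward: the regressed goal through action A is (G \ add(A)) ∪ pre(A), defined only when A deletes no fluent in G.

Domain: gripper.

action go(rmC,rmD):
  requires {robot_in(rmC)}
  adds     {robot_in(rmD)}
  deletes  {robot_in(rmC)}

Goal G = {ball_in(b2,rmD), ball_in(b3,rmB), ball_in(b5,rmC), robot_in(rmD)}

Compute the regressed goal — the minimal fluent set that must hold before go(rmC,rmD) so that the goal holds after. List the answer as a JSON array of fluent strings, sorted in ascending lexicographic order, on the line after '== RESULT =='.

Compute (G \ add) ∪ pre:
  G ∩ del = {}  (empty — regression defined)
  G \ add = {ball_in(b2,rmD), ball_in(b3,rmB), ball_in(b5,rmC), robot_in(rmD)} \ {robot_in(rmD)} = {ball_in(b2,rmD), ball_in(b3,rmB), ball_in(b5,rmC)}
  ∪ pre   = {ball_in(b2,rmD), ball_in(b3,rmB), ball_in(b5,rmC)} ∪ {robot_in(rmC)}
          = {ball_in(b2,rmD), ball_in(b3,rmB), ball_in(b5,rmC), robot_in(rmC)}

== RESULT ==
["ball_in(b2,rmD)", "ball_in(b3,rmB)", "ball_in(b5,rmC)", "robot_in(rmC)"]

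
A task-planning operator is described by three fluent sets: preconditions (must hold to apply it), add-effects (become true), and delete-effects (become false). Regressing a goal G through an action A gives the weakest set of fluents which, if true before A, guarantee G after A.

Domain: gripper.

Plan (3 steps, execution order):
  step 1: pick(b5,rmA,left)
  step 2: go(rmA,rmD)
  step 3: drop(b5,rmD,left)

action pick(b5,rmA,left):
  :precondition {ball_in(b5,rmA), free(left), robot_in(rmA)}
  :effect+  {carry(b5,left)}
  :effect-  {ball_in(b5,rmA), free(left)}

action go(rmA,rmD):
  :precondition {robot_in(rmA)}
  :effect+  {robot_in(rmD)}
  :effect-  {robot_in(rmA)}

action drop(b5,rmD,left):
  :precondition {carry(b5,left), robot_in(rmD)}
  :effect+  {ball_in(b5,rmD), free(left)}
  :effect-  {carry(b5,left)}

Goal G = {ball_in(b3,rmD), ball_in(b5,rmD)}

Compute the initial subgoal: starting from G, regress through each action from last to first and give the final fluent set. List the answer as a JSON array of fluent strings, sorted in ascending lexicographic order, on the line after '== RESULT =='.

Work backward from the goal:
  through step 3 (drop(b5,rmD,left)): drop {ball_in(b5,rmD)}, keep {ball_in(b3,rmD)}, require {carry(b5,left), robot_in(rmD)}
    → {ball_in(b3,rmD), carry(b5,left), robot_in(rmD)}
  through step 2 (go(rmA,rmD)): drop {robot_in(rmD)}, keep {ball_in(b3,rmD), carry(b5,left)}, require {robot_in(rmA)}
    → {ball_in(b3,rmD), carry(b5,left), robot_in(rmA)}
  through step 1 (pick(b5,rmA,left)): drop {carry(b5,left)}, keep {ball_in(b3,rmD), robot_in(rmA)}, require {ball_in(b5,rmA), free(left), robot_in(rmA)}
    → {ball_in(b3,rmD), ball_in(b5,rmA), free(left), robot_in(rmA)}

== RESULT ==
["ball_in(b3,rmD)", "ball_in(b5,rmA)", "free(left)", "robot_in(rmA)"]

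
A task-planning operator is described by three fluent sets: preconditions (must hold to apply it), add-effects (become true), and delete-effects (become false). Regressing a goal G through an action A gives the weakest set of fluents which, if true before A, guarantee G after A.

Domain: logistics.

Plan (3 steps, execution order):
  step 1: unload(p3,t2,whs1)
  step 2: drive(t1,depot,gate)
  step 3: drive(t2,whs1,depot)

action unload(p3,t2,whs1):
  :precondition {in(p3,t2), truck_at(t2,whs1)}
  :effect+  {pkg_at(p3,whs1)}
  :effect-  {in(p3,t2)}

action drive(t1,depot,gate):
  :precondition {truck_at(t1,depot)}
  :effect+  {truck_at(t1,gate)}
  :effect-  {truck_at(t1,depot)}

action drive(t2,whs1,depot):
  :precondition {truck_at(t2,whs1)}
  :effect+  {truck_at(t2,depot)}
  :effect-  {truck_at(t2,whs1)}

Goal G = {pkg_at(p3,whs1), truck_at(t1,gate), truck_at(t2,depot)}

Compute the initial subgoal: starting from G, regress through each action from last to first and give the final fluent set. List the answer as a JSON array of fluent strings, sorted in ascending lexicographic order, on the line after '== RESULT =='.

Work backward from the goal:
  through step 3 (drive(t2,whs1,depot)): drop {truck_at(t2,depot)}, keep {pkg_at(p3,whs1), truck_at(t1,gate)}, require {truck_at(t2,whs1)}
    → {pkg_at(p3,whs1), truck_at(t1,gate), truck_at(t2,whs1)}
  through step 2 (drive(t1,depot,gate)): drop {truck_at(t1,gate)}, keep {pkg_at(p3,whs1), truck_at(t2,whs1)}, require {truck_at(t1,depot)}
    → {pkg_at(p3,whs1), truck_at(t1,depot), truck_at(t2,whs1)}
  through step 1 (unload(p3,t2,whs1)): drop {pkg_at(p3,whs1)}, keep {truck_at(t1,depot), truck_at(t2,whs1)}, require {in(p3,t2), truck_at(t2,whs1)}
    → {in(p3,t2), truck_at(t1,depot), truck_at(t2,whs1)}

== RESULT ==
["in(p3,t2)", "truck_at(t1,depot)", "truck_at(t2,whs1)"]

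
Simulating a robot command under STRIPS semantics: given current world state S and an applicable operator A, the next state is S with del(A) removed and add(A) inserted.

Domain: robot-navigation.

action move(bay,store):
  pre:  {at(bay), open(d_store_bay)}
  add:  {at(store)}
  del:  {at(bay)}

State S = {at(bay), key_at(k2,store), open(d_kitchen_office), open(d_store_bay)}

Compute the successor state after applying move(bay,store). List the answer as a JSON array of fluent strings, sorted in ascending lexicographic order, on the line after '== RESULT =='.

Compute (S \ del) ∪ add:
  pre ⊆ S: {at(bay), open(d_store_bay)} ⊆ S  — applicable
  S \ del = {key_at(k2,store), open(d_kitchen_office), open(d_store_bay)}
  ∪ add   = {at(store), key_at(k2,store), open(d_kitchen_office), open(d_store_bay)}

== RESULT ==
["at(store)", "key_at(k2,store)", "open(d_kitchen_office)", "open(d_store_bay)"]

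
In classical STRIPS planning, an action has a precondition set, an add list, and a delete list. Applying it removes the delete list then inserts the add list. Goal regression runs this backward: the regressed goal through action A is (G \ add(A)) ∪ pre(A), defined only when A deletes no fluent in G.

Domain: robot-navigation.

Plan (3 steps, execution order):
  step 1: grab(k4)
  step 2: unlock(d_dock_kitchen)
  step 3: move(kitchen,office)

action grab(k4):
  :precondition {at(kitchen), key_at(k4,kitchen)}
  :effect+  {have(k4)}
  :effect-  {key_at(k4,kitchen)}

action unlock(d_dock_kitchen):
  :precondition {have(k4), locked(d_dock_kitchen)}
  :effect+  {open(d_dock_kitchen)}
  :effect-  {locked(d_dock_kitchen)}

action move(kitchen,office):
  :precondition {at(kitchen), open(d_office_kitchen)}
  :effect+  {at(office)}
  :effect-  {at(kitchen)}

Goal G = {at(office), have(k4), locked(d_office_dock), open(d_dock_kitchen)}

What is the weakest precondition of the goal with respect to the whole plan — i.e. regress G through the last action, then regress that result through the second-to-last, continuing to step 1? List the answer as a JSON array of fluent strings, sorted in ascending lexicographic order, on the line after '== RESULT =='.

Regress step by step:
  through step 3 (move(kitchen,office)): drop {at(office)}, keep {have(k4), locked(d_office_dock), open(d_dock_kitchen)}, require {at(kitchen), open(d_office_kitchen)}
    → {at(kitchen), have(k4), locked(d_office_dock), open(d_dock_kitchen), open(d_office_kitchen)}
  through step 2 (unlock(d_dock_kitchen)): drop {open(d_dock_kitchen)}, keep {at(kitchen), have(k4), locked(d_office_dock), open(d_office_kitchen)}, require {have(k4), locked(d_dock_kitchen)}
    → {at(kitchen), have(k4), locked(d_dock_kitchen), locked(d_office_dock), open(d_office_kitchen)}
  through step 1 (grab(k4)): drop {have(k4)}, keep {at(kitchen), locked(d_dock_kitchen), locked(d_office_dock), open(d_office_kitchen)}, require {at(kitchen), key_at(k4,kitchen)}
    → {at(kitchen), key_at(k4,kitchen), locked(d_dock_kitchen), locked(d_office_dock), open(d_office_kitchen)}

== RESULT ==
["at(kitchen)", "key_at(k4,kitchen)", "locked(d_dock_kitchen)", "locked(d_office_dock)", "open(d_office_kitchen)"]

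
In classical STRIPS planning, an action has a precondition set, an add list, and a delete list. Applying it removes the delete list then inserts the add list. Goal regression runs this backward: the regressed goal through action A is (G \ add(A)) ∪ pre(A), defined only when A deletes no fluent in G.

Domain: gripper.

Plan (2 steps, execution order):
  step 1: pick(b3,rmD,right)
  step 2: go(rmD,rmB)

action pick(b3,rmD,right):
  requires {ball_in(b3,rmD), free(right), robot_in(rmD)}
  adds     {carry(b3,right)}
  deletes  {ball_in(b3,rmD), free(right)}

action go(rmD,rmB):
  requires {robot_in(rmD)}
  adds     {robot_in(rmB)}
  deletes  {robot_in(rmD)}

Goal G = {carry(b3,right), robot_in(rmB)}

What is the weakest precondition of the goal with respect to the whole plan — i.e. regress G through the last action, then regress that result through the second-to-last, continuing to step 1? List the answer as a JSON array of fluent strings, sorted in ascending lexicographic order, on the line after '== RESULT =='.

Work backward from the goal:
  through step 2 (go(rmD,rmB)): drop {robot_in(rmB)}, keep {carry(b3,right)}, require {robot_in(rmD)}
    → {carry(b3,right), robot_in(rmD)}
  through step 1 (pick(b3,rmD,right)): drop {carry(b3,right)}, keep {robot_in(rmD)}, require {ball_in(b3,rmD), free(right), robot_in(rmD)}
    → {ball_in(b3,rmD), free(right), robot_in(rmD)}

== RESULT ==
["ball_in(b3,rmD)", "free(right)", "robot_in(rmD)"]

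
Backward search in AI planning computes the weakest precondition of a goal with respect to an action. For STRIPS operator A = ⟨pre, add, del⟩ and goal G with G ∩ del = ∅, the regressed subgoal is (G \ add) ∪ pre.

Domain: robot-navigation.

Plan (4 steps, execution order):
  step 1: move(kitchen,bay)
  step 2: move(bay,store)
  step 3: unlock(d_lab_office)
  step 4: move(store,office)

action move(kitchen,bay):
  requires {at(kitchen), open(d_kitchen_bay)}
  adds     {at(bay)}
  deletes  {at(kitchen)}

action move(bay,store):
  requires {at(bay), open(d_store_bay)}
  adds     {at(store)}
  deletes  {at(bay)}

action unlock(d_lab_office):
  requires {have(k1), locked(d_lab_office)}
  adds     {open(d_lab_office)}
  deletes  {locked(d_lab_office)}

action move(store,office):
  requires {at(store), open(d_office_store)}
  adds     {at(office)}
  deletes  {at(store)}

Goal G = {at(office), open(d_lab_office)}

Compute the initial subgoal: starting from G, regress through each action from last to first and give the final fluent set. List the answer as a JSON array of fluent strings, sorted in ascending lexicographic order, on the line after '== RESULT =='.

Work backward from the goal:
  through step 4 (move(store,office)): drop {at(office)}, keep {open(d_lab_office)}, require {at(store), open(d_office_store)}
    → {at(store), open(d_lab_office), open(d_office_store)}
  through step 3 (unlock(d_lab_office)): drop {open(d_lab_office)}, keep {at(store), open(d_office_store)}, require {have(k1), locked(d_lab_office)}
    → {at(store), have(k1), locked(d_lab_office), open(d_office_store)}
  through step 2 (move(bay,store)): drop {at(store)}, keep {have(k1), locked(d_lab_office), open(d_office_store)}, require {at(bay), open(d_store_bay)}
    → {at(bay), have(k1), locked(d_lab_office), open(d_office_store), open(d_store_bay)}
  through step 1 (move(kitchen,bay)): drop {at(bay)}, keep {have(k1), locked(d_lab_office), open(d_office_store), open(d_store_bay)}, require {at(kitchen), open(d_kitchen_bay)}
    → {at(kitchen), have(k1), locked(d_lab_office), open(d_kitchen_bay), open(d_office_store), open(d_store_bay)}

== RESULT ==
["at(kitchen)", "have(k1)", "locked(d_lab_office)", "open(d_kitchen_bay)", "open(d_office_store)", "open(d_store_bay)"]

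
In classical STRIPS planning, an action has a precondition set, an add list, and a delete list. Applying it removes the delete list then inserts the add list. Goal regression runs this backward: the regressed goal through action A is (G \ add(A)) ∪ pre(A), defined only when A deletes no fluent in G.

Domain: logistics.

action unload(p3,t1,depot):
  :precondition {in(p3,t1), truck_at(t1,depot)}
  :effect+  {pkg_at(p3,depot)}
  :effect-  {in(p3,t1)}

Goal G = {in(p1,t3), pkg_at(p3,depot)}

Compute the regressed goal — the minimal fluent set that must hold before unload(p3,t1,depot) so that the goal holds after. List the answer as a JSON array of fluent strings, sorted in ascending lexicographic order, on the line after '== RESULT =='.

Regress:
  G ∩ del = {}  (empty — regression defined)
  G \ add = {in(p1,t3), pkg_at(p3,depot)} \ {pkg_at(p3,depot)} = {in(p1,t3)}
  ∪ pre   = {in(p1,t3)} ∪ {in(p3,t1), truck_at(t1,depot)}
          = {in(p1,t3), in(p3,t1), truck_at(t1,depot)}

== RESULT ==
["in(p1,t3)", "in(p3,t1)", "truck_at(t1,depot)"]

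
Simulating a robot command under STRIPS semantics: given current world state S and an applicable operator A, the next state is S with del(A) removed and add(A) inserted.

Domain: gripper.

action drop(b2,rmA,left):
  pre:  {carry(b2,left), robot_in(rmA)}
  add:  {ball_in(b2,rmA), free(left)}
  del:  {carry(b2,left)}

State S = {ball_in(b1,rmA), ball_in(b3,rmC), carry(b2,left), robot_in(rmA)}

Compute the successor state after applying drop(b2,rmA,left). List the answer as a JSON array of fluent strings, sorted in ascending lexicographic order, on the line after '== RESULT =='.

Compute (S \ del) ∪ add:
  pre ⊆ S: {carry(b2,left), robot_in(rmA)} ⊆ S  — applicable
  S \ del = {ball_in(b1,rmA), ball_in(b3,rmC), robot_in(rmA)}
  ∪ add   = {ball_in(b1,rmA), ball_in(b2,rmA), ball_in(b3,rmC), free(left), robot_in(rmA)}

== RESULT ==
["ball_in(b1,rmA)", "ball_in(b2,rmA)", "ball_in(b3,rmC)", "free(left)", "robot_in(rmA)"]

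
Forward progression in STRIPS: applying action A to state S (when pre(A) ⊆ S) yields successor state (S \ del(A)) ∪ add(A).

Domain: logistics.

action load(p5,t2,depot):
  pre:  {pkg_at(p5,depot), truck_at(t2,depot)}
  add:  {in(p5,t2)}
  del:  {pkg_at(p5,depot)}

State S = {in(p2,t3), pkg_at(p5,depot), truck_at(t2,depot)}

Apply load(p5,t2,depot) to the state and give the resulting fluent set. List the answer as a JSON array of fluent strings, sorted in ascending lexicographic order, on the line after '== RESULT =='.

Progress:
  pre ⊆ S: {pkg_at(p5,depot), truck_at(t2,depot)} ⊆ S  — applicable
  S \ del = {in(p2,t3), truck_at(t2,depot)}
  ∪ add   = {in(p2,t3), in(p5,t2), truck_at(t2,depot)}

== RESULT ==
["in(p2,t3)", "in(p5,t2)", "truck_at(t2,depot)"]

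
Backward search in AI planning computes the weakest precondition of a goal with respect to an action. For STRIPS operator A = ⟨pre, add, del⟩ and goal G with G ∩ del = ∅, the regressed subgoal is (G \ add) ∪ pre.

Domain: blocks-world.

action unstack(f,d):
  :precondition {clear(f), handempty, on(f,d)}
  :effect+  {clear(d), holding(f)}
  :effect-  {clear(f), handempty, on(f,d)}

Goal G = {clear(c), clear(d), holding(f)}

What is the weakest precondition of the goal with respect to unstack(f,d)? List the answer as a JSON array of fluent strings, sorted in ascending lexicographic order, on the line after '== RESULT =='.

Compute (G \ add) ∪ pre:
  G ∩ del = {}  (empty — regression defined)
  G \ add = {clear(c), clear(d), holding(f)} \ {clear(d), holding(f)} = {clear(c)}
  ∪ pre   = {clear(c)} ∪ {clear(f), handempty, on(f,d)}
          = {clear(c), clear(f), handempty, on(f,d)}

== RESULT ==
["clear(c)", "clear(f)", "handempty", "on(f,d)"]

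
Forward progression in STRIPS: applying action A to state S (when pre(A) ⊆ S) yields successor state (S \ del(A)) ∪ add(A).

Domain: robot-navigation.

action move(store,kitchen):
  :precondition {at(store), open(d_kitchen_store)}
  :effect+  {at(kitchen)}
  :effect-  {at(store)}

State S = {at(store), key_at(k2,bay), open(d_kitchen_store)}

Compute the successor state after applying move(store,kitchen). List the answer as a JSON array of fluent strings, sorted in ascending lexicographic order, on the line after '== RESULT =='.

Progress:
  pre ⊆ S: {at(store), open(d_kitchen_store)} ⊆ S  — applicable
  S \ del = {key_at(k2,bay), open(d_kitchen_store)}
  ∪ add   = {at(kitchen), key_at(k2,bay), open(d_kitchen_store)}

== RESULT ==
["at(kitchen)", "key_at(k2,bay)", "open(d_kitchen_store)"]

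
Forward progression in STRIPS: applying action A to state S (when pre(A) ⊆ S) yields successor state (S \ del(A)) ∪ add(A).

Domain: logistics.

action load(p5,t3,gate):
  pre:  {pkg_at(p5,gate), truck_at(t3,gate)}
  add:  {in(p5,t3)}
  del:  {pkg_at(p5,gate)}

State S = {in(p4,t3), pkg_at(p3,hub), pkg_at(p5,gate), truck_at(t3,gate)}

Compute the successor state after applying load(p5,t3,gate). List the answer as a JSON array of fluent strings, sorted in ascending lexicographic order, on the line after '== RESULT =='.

Progress:
  pre ⊆ S: {pkg_at(p5,gate), truck_at(t3,gate)} ⊆ S  — applicable
  S \ del = {in(p4,t3), pkg_at(p3,hub), truck_at(t3,gate)}
  ∪ add   = {in(p4,t3), in(p5,t3), pkg_at(p3,hub), truck_at(t3,gate)}

== RESULT ==
["in(p4,t3)", "in(p5,t3)", "pkg_at(p3,hub)", "truck_at(t3,gate)"]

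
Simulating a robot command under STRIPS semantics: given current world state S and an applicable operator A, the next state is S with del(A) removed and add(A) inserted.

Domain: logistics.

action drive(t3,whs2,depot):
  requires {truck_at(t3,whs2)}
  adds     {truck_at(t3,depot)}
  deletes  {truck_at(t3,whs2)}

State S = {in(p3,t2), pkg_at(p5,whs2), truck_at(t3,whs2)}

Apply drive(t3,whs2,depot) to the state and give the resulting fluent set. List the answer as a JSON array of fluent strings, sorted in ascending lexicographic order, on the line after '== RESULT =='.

Progress:
  pre ⊆ S: {truck_at(t3,whs2)} ⊆ S  — applicable
  S \ del = {in(p3,t2), pkg_at(p5,whs2)}
  ∪ add   = {in(p3,t2), pkg_at(p5,whs2), truck_at(t3,depot)}

== RESULT ==
["in(p3,t2)", "pkg_at(p5,whs2)", "truck_at(t3,depot)"]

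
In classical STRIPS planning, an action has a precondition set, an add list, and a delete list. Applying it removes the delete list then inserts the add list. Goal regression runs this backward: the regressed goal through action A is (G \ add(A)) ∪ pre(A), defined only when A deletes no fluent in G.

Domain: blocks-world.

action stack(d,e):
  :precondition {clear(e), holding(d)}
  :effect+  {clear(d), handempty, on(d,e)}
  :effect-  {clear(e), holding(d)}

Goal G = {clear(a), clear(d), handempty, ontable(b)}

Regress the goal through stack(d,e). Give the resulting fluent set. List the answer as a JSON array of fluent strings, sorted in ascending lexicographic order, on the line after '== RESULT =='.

Compute (G \ add) ∪ pre:
  G ∩ del = {}  (empty — regression defined)
  G \ add = {clear(a), clear(d), handempty, ontable(b)} \ {clear(d), handempty, on(d,e)} = {clear(a), ontable(b)}
  ∪ pre   = {clear(a), ontable(b)} ∪ {clear(e), holding(d)}
          = {clear(a), clear(e), holding(d), ontable(b)}

== RESULT ==
["clear(a)", "clear(e)", "holding(d)", "ontable(b)"]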